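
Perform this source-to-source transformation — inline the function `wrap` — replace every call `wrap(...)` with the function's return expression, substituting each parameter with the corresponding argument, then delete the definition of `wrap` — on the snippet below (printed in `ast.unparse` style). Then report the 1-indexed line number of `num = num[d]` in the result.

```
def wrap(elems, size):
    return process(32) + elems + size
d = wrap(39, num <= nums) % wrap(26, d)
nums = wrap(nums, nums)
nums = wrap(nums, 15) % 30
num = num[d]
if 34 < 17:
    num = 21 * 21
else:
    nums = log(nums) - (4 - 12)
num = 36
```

4

Transformed code:
d = (process(32) + 39 + (num <= nums)) % (process(32) + 26 + d)
nums = process(32) + nums + nums
nums = (process(32) + nums + 15) % 30
num = num[d]
if 34 < 17:
    num = 21 * 21
else:
    nums = log(nums) - (4 - 12)
num = 36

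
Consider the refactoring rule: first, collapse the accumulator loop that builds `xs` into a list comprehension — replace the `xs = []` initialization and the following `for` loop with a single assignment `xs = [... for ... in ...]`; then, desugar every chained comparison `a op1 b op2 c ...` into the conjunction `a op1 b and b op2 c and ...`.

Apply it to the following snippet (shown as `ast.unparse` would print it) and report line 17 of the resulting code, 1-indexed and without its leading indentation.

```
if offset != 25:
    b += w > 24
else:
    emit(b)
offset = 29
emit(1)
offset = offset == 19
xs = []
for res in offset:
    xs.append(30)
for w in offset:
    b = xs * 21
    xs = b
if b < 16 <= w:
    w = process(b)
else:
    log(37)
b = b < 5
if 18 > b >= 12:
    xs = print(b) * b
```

Transformed code:
if offset != 25:
    b += w > 24
else:
    emit(b)
offset = 29
emit(1)
offset = offset == 19
xs = [30 for res in offset]
for w in offset:
    b = xs * 21
    xs = b
if b < 16 and 16 <= w:
    w = process(b)
else:
    log(37)
b = b < 5
if 18 > b and b >= 12:
    xs = print(b) * b

if 18 > b and b >= 12:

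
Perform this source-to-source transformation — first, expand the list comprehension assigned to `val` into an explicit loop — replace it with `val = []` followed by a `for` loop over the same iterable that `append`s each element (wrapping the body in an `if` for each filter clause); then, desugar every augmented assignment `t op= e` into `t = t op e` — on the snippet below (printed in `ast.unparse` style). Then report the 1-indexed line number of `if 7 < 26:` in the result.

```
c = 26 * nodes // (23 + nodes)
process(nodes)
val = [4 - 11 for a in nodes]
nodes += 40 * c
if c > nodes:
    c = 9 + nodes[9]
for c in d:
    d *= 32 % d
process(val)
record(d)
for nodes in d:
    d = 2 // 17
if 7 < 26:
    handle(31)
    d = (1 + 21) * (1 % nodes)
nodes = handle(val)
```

15

Transformed code:
c = 26 * nodes // (23 + nodes)
process(nodes)
val = []
for a in nodes:
    val.append(4 - 11)
nodes = nodes + 40 * c
if c > nodes:
    c = 9 + nodes[9]
for c in d:
    d = d * (32 % d)
process(val)
record(d)
for nodes in d:
    d = 2 // 17
if 7 < 26:
    handle(31)
    d = (1 + 21) * (1 % nodes)
nodes = handle(val)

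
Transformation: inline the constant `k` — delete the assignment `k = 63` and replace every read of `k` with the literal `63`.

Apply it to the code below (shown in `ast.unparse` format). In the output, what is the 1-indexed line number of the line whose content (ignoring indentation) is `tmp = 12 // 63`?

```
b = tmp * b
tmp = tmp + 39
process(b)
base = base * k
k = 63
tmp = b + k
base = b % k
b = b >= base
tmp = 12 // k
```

8

Transformed code:
b = tmp * b
tmp = tmp + 39
process(b)
base = base * 63
tmp = b + 63
base = b % 63
b = b >= base
tmp = 12 // 63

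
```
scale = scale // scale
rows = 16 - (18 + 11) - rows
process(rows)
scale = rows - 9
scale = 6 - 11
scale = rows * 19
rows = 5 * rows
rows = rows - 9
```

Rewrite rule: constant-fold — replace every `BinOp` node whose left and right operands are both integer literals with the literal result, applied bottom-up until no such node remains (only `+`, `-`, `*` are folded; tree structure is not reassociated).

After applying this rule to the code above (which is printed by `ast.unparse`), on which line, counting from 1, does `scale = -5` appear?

Transformed code:
scale = scale // scale
rows = -13 - rows
process(rows)
scale = rows - 9
scale = -5
scale = rows * 19
rows = 5 * rows
rows = rows - 9

5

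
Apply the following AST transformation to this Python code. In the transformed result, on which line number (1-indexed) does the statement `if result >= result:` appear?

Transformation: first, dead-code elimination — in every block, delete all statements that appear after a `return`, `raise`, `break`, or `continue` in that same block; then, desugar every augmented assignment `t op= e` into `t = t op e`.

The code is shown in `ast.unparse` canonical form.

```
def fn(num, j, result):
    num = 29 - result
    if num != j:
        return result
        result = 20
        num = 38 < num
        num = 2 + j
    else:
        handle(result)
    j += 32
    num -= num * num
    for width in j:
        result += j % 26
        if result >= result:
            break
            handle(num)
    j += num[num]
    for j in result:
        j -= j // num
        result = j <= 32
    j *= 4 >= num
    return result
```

Transformed code:
def fn(num, j, result):
    num = 29 - result
    if num != j:
        return result
    else:
        handle(result)
    j = j + 32
    num = num - num * num
    for width in j:
        result = result + j % 26
        if result >= result:
            break
    j = j + num[num]
    for j in result:
        j = j - j // num
        result = j <= 32
    j = j * (4 >= num)
    return result

11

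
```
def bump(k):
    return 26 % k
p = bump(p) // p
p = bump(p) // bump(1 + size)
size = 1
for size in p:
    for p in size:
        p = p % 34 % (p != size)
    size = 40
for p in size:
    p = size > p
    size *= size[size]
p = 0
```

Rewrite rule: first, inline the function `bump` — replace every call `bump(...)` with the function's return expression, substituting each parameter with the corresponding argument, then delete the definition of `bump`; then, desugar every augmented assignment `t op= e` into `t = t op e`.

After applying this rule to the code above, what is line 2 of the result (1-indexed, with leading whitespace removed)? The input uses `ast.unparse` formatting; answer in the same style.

Transformed code:
p = 26 % p // p
p = 26 % p // (26 % (1 + size))
size = 1
for size in p:
    for p in size:
        p = p % 34 % (p != size)
    size = 40
for p in size:
    p = size > p
    size = size * size[size]
p = 0

p = 26 % p // (26 % (1 + size))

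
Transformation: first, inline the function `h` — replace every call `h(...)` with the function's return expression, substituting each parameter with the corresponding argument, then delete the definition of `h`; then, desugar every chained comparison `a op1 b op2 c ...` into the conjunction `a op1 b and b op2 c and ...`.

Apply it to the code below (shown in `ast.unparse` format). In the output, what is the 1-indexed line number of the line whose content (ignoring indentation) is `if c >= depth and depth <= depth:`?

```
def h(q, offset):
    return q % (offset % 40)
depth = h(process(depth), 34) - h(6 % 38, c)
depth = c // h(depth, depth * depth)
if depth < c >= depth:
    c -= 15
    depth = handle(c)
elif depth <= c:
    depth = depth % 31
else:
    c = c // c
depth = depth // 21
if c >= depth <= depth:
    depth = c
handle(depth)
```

Transformed code:
depth = process(depth) % (34 % 40) - 6 % 38 % (c % 40)
depth = c // (depth % (depth * depth % 40))
if depth < c and c >= depth:
    c -= 15
    depth = handle(c)
elif depth <= c:
    depth = depth % 31
else:
    c = c // c
depth = depth // 21
if c >= depth and depth <= depth:
    depth = c
handle(depth)

11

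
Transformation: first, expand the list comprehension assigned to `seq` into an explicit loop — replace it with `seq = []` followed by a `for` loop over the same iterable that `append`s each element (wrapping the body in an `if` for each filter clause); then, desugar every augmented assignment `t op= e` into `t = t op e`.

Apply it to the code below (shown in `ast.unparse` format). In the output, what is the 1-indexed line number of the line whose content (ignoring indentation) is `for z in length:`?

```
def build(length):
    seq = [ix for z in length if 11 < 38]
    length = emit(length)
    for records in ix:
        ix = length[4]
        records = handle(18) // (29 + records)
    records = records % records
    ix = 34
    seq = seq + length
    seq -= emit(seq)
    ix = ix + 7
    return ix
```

Transformed code:
def build(length):
    seq = []
    for z in length:
        if 11 < 38:
            seq.append(ix)
    length = emit(length)
    for records in ix:
        ix = length[4]
        records = handle(18) // (29 + records)
    records = records % records
    ix = 34
    seq = seq + length
    seq = seq - emit(seq)
    ix = ix + 7
    return ix

3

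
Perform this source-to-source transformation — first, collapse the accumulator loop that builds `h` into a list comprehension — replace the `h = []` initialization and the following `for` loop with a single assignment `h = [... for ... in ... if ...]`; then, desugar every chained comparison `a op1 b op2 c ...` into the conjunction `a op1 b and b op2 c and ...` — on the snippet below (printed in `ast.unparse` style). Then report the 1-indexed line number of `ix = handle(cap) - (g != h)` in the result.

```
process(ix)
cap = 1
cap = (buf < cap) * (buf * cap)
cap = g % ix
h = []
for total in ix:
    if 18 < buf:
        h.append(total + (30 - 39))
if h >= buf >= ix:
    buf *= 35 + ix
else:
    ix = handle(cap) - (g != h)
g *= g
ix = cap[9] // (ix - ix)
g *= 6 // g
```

Transformed code:
process(ix)
cap = 1
cap = (buf < cap) * (buf * cap)
cap = g % ix
h = [total + (30 - 39) for total in ix if 18 < buf]
if h >= buf and buf >= ix:
    buf *= 35 + ix
else:
    ix = handle(cap) - (g != h)
g *= g
ix = cap[9] // (ix - ix)
g *= 6 // g

9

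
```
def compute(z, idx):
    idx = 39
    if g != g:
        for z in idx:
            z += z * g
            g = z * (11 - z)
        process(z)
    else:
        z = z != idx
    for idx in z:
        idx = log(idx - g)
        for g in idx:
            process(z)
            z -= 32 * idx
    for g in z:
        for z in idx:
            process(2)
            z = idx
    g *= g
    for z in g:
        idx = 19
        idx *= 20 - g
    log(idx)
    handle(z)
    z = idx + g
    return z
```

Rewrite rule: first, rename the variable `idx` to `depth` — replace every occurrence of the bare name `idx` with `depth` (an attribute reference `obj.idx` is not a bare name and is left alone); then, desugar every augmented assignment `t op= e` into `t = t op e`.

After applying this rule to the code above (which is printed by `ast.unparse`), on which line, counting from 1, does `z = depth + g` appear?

25

Transformed code:
def compute(z, depth):
    depth = 39
    if g != g:
        for z in depth:
            z = z + z * g
            g = z * (11 - z)
        process(z)
    else:
        z = z != depth
    for depth in z:
        depth = log(depth - g)
        for g in depth:
            process(z)
            z = z - 32 * depth
    for g in z:
        for z in depth:
            process(2)
            z = depth
    g = g * g
    for z in g:
        depth = 19
        depth = depth * (20 - g)
    log(depth)
    handle(z)
    z = depth + g
    return z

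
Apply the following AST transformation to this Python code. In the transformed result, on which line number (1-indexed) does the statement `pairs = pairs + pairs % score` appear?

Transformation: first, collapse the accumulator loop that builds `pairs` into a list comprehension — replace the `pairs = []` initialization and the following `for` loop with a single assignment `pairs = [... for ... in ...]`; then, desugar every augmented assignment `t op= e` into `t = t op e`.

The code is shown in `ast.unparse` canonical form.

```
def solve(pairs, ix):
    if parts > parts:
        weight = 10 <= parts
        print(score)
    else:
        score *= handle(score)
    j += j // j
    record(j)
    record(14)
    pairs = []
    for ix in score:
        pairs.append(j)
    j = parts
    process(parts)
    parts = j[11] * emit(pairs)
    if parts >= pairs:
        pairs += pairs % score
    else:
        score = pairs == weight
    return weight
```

Transformed code:
def solve(pairs, ix):
    if parts > parts:
        weight = 10 <= parts
        print(score)
    else:
        score = score * handle(score)
    j = j + j // j
    record(j)
    record(14)
    pairs = [j for ix in score]
    j = parts
    process(parts)
    parts = j[11] * emit(pairs)
    if parts >= pairs:
        pairs = pairs + pairs % score
    else:
        score = pairs == weight
    return weight

15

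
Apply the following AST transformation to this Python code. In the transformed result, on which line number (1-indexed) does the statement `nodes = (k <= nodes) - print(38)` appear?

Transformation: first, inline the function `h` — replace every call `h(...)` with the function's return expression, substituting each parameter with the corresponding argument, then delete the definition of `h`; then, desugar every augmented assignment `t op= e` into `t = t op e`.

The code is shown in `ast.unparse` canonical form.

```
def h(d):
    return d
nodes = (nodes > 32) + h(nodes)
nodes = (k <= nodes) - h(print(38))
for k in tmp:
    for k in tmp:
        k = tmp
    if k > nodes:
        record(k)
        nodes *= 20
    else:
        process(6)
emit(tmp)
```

2

Transformed code:
nodes = (nodes > 32) + nodes
nodes = (k <= nodes) - print(38)
for k in tmp:
    for k in tmp:
        k = tmp
    if k > nodes:
        record(k)
        nodes = nodes * 20
    else:
        process(6)
emit(tmp)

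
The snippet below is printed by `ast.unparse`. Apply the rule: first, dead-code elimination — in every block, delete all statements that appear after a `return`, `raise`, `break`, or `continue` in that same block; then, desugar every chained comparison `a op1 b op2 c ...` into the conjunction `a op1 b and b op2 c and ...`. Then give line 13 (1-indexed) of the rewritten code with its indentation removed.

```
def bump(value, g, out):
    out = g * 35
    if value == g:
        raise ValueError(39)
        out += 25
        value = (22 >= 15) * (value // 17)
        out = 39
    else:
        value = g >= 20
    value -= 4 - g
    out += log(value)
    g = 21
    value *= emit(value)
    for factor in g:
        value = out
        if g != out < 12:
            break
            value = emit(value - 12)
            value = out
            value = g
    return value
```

Transformed code:
def bump(value, g, out):
    out = g * 35
    if value == g:
        raise ValueError(39)
    else:
        value = g >= 20
    value -= 4 - g
    out += log(value)
    g = 21
    value *= emit(value)
    for factor in g:
        value = out
        if g != out and out < 12:
            break
    return value

if g != out and out < 12:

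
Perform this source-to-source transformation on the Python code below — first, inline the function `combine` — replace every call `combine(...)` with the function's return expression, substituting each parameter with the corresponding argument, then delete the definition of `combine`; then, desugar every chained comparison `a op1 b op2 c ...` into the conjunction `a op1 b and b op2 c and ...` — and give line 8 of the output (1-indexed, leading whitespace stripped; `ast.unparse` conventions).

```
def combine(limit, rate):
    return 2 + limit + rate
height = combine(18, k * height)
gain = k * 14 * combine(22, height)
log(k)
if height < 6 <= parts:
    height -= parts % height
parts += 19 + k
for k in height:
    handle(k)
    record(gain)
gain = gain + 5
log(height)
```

handle(k)

Transformed code:
height = 2 + 18 + k * height
gain = k * 14 * (2 + 22 + height)
log(k)
if height < 6 and 6 <= parts:
    height -= parts % height
parts += 19 + k
for k in height:
    handle(k)
    record(gain)
gain = gain + 5
log(height)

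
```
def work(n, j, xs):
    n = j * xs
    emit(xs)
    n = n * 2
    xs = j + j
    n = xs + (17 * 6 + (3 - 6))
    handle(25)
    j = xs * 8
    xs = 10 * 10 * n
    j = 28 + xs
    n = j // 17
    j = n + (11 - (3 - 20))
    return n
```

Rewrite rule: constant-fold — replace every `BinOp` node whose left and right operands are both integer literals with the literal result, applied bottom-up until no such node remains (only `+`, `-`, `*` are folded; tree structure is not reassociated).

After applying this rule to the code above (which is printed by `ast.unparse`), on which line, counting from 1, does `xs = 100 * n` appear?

Transformed code:
def work(n, j, xs):
    n = j * xs
    emit(xs)
    n = n * 2
    xs = j + j
    n = xs + 99
    handle(25)
    j = xs * 8
    xs = 100 * n
    j = 28 + xs
    n = j // 17
    j = n + 28
    return n

9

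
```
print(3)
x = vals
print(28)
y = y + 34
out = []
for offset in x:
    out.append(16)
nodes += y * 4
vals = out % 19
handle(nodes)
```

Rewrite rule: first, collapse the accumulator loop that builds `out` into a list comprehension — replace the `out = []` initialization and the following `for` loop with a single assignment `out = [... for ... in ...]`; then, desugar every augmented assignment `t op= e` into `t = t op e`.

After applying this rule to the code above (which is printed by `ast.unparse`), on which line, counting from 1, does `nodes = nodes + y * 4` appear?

Transformed code:
print(3)
x = vals
print(28)
y = y + 34
out = [16 for offset in x]
nodes = nodes + y * 4
vals = out % 19
handle(nodes)

6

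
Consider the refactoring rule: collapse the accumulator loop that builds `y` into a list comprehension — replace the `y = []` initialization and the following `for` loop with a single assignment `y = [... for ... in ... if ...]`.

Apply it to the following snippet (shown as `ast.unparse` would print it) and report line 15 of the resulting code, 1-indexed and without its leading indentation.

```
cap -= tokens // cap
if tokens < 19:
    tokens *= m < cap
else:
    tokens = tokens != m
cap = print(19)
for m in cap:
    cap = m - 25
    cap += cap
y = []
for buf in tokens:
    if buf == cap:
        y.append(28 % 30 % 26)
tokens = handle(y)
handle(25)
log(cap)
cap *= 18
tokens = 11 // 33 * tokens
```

Transformed code:
cap -= tokens // cap
if tokens < 19:
    tokens *= m < cap
else:
    tokens = tokens != m
cap = print(19)
for m in cap:
    cap = m - 25
    cap += cap
y = [28 % 30 % 26 for buf in tokens if buf == cap]
tokens = handle(y)
handle(25)
log(cap)
cap *= 18
tokens = 11 // 33 * tokens

tokens = 11 // 33 * tokens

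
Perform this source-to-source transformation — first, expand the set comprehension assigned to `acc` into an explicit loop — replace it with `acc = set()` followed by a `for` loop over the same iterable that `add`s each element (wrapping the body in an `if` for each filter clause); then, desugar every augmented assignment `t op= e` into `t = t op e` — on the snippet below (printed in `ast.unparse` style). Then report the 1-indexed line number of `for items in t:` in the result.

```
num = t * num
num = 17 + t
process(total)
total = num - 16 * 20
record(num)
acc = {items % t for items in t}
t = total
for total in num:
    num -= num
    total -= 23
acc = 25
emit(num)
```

7

Transformed code:
num = t * num
num = 17 + t
process(total)
total = num - 16 * 20
record(num)
acc = set()
for items in t:
    acc.add(items % t)
t = total
for total in num:
    num = num - num
    total = total - 23
acc = 25
emit(num)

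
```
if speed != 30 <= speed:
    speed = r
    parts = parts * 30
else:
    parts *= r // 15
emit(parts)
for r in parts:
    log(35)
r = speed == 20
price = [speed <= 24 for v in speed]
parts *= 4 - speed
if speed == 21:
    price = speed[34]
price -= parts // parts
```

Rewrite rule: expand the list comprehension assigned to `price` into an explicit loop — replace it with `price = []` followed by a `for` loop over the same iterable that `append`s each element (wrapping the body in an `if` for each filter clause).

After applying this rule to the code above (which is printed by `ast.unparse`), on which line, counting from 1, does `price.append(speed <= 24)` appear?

12

Transformed code:
if speed != 30 <= speed:
    speed = r
    parts = parts * 30
else:
    parts *= r // 15
emit(parts)
for r in parts:
    log(35)
r = speed == 20
price = []
for v in speed:
    price.append(speed <= 24)
parts *= 4 - speed
if speed == 21:
    price = speed[34]
price -= parts // parts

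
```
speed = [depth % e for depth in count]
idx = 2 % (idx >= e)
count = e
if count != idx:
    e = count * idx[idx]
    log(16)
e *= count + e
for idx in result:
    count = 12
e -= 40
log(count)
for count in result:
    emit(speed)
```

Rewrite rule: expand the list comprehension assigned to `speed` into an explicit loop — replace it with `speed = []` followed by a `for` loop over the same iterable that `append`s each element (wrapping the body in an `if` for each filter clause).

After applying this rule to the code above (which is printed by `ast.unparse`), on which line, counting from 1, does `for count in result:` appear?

Transformed code:
speed = []
for depth in count:
    speed.append(depth % e)
idx = 2 % (idx >= e)
count = e
if count != idx:
    e = count * idx[idx]
    log(16)
e *= count + e
for idx in result:
    count = 12
e -= 40
log(count)
for count in result:
    emit(speed)

14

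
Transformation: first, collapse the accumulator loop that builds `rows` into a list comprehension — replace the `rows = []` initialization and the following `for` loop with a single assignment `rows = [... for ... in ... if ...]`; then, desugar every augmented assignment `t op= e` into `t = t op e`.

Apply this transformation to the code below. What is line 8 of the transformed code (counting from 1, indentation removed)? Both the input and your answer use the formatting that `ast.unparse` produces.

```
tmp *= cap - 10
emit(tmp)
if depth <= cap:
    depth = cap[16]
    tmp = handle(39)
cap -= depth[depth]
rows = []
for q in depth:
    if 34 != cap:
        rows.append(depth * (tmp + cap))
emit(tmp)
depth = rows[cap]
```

Transformed code:
tmp = tmp * (cap - 10)
emit(tmp)
if depth <= cap:
    depth = cap[16]
    tmp = handle(39)
cap = cap - depth[depth]
rows = [depth * (tmp + cap) for q in depth if 34 != cap]
emit(tmp)
depth = rows[cap]

emit(tmp)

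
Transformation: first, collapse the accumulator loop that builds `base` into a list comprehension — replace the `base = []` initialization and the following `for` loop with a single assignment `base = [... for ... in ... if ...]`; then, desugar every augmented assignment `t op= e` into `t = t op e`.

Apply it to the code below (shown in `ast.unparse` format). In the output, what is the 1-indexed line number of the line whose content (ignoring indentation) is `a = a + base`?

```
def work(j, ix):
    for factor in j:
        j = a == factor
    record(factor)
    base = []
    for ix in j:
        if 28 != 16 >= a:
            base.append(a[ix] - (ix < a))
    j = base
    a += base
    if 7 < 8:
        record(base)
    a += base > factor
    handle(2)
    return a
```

Transformed code:
def work(j, ix):
    for factor in j:
        j = a == factor
    record(factor)
    base = [a[ix] - (ix < a) for ix in j if 28 != 16 >= a]
    j = base
    a = a + base
    if 7 < 8:
        record(base)
    a = a + (base > factor)
    handle(2)
    return a

7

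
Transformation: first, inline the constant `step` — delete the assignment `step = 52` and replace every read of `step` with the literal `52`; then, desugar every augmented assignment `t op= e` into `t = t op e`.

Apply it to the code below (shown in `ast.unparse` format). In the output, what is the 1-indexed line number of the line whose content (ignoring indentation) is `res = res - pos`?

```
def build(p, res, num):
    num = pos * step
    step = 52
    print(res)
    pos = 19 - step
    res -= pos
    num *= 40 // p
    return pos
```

5

Transformed code:
def build(p, res, num):
    num = pos * 52
    print(res)
    pos = 19 - 52
    res = res - pos
    num = num * (40 // p)
    return pos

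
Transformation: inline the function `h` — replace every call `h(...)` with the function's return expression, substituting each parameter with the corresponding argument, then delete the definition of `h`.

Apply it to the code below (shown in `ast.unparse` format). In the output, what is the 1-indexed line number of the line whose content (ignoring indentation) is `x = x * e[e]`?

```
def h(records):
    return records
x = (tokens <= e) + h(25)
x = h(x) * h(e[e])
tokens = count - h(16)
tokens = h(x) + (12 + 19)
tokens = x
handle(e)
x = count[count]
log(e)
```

Transformed code:
x = (tokens <= e) + 25
x = x * e[e]
tokens = count - 16
tokens = x + (12 + 19)
tokens = x
handle(e)
x = count[count]
log(e)

2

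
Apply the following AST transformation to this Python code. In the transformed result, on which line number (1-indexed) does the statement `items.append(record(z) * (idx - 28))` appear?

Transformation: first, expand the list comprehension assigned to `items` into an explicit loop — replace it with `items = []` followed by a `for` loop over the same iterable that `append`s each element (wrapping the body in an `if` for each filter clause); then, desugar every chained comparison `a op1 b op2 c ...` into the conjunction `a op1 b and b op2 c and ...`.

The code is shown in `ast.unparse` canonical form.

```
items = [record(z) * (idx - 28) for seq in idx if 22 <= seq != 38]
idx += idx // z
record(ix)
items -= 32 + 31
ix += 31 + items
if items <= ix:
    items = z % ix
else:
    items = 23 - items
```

4

Transformed code:
items = []
for seq in idx:
    if 22 <= seq and seq != 38:
        items.append(record(z) * (idx - 28))
idx += idx // z
record(ix)
items -= 32 + 31
ix += 31 + items
if items <= ix:
    items = z % ix
else:
    items = 23 - items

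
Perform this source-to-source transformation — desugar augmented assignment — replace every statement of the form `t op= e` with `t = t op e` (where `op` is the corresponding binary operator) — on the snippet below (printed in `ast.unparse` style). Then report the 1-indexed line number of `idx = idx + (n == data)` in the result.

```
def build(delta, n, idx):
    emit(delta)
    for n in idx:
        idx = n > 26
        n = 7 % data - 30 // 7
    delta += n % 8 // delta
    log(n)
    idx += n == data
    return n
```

8

Transformed code:
def build(delta, n, idx):
    emit(delta)
    for n in idx:
        idx = n > 26
        n = 7 % data - 30 // 7
    delta = delta + n % 8 // delta
    log(n)
    idx = idx + (n == data)
    return n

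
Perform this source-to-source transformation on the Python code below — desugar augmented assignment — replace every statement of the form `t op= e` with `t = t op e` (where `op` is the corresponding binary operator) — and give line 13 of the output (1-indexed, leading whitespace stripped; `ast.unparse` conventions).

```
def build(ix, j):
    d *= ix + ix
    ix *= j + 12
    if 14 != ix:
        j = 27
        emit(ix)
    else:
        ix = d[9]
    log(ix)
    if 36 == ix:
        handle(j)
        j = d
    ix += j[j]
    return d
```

Transformed code:
def build(ix, j):
    d = d * (ix + ix)
    ix = ix * (j + 12)
    if 14 != ix:
        j = 27
        emit(ix)
    else:
        ix = d[9]
    log(ix)
    if 36 == ix:
        handle(j)
        j = d
    ix = ix + j[j]
    return d

ix = ix + j[j]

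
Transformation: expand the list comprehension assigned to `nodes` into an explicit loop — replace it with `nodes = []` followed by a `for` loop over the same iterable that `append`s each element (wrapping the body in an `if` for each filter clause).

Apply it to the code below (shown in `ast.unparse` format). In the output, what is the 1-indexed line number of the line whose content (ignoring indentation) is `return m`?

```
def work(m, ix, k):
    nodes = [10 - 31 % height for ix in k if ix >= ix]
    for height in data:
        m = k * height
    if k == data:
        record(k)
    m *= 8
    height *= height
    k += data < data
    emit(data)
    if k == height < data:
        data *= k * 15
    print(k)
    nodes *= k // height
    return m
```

18

Transformed code:
def work(m, ix, k):
    nodes = []
    for ix in k:
        if ix >= ix:
            nodes.append(10 - 31 % height)
    for height in data:
        m = k * height
    if k == data:
        record(k)
    m *= 8
    height *= height
    k += data < data
    emit(data)
    if k == height < data:
        data *= k * 15
    print(k)
    nodes *= k // height
    return m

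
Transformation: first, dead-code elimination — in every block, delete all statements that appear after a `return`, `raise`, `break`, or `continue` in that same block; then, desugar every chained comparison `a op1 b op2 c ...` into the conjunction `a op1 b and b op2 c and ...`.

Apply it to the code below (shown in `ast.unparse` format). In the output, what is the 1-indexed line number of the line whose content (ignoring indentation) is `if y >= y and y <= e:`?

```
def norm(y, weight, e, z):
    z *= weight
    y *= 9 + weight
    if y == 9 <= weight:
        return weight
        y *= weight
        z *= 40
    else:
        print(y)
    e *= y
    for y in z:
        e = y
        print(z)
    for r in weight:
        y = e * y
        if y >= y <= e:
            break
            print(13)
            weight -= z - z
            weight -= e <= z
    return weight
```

Transformed code:
def norm(y, weight, e, z):
    z *= weight
    y *= 9 + weight
    if y == 9 and 9 <= weight:
        return weight
    else:
        print(y)
    e *= y
    for y in z:
        e = y
        print(z)
    for r in weight:
        y = e * y
        if y >= y and y <= e:
            break
    return weight

14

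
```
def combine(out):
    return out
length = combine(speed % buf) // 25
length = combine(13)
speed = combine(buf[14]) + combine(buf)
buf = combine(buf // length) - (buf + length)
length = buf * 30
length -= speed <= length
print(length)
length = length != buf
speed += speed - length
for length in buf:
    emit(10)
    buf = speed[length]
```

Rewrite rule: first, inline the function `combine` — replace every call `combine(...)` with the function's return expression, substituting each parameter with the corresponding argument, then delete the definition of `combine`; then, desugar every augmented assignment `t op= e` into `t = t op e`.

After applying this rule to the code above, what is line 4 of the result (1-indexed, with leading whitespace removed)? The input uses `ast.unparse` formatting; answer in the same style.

buf = buf // length - (buf + length)

Transformed code:
length = speed % buf // 25
length = 13
speed = buf[14] + buf
buf = buf // length - (buf + length)
length = buf * 30
length = length - (speed <= length)
print(length)
length = length != buf
speed = speed + (speed - length)
for length in buf:
    emit(10)
    buf = speed[length]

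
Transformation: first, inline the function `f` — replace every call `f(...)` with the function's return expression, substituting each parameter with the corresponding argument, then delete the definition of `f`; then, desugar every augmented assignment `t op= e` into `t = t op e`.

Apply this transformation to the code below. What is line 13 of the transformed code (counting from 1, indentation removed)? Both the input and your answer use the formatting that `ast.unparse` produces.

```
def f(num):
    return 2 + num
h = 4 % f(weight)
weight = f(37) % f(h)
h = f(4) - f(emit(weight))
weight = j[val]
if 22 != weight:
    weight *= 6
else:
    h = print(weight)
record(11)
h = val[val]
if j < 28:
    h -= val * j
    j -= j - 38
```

j = j - (j - 38)

Transformed code:
h = 4 % (2 + weight)
weight = (2 + 37) % (2 + h)
h = 2 + 4 - (2 + emit(weight))
weight = j[val]
if 22 != weight:
    weight = weight * 6
else:
    h = print(weight)
record(11)
h = val[val]
if j < 28:
    h = h - val * j
    j = j - (j - 38)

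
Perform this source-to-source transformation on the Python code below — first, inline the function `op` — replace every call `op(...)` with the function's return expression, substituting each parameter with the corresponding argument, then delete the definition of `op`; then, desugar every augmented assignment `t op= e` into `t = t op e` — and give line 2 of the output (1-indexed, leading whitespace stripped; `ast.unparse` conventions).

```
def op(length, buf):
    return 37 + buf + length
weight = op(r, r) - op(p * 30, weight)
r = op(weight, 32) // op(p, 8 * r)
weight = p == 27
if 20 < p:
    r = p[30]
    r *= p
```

r = (37 + 32 + weight) // (37 + 8 * r + p)

Transformed code:
weight = 37 + r + r - (37 + weight + p * 30)
r = (37 + 32 + weight) // (37 + 8 * r + p)
weight = p == 27
if 20 < p:
    r = p[30]
    r = r * p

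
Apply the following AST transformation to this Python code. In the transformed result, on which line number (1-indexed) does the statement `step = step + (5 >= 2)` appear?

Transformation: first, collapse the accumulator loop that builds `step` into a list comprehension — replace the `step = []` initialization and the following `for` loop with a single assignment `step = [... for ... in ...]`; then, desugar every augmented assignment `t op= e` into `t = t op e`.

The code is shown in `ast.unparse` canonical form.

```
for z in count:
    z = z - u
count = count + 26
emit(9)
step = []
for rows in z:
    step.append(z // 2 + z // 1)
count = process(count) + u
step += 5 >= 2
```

Transformed code:
for z in count:
    z = z - u
count = count + 26
emit(9)
step = [z // 2 + z // 1 for rows in z]
count = process(count) + u
step = step + (5 >= 2)

7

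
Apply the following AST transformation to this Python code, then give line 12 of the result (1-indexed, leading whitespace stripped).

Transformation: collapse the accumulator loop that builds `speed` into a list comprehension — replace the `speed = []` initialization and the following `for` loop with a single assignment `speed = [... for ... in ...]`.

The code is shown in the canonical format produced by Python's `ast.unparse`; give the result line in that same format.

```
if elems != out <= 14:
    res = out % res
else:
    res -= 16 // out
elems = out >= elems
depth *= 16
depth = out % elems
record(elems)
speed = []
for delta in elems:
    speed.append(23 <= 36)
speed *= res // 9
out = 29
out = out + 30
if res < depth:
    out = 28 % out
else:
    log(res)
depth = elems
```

out = out + 30

Transformed code:
if elems != out <= 14:
    res = out % res
else:
    res -= 16 // out
elems = out >= elems
depth *= 16
depth = out % elems
record(elems)
speed = [23 <= 36 for delta in elems]
speed *= res // 9
out = 29
out = out + 30
if res < depth:
    out = 28 % out
else:
    log(res)
depth = elems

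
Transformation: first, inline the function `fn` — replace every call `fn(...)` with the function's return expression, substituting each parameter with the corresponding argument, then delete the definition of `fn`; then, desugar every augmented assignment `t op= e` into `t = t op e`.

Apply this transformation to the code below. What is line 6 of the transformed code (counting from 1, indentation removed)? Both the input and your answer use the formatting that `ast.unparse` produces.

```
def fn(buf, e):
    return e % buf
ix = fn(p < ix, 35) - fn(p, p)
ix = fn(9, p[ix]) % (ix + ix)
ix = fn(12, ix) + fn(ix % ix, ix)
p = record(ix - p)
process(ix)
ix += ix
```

Transformed code:
ix = 35 % (p < ix) - p % p
ix = p[ix] % 9 % (ix + ix)
ix = ix % 12 + ix % (ix % ix)
p = record(ix - p)
process(ix)
ix = ix + ix

ix = ix + ix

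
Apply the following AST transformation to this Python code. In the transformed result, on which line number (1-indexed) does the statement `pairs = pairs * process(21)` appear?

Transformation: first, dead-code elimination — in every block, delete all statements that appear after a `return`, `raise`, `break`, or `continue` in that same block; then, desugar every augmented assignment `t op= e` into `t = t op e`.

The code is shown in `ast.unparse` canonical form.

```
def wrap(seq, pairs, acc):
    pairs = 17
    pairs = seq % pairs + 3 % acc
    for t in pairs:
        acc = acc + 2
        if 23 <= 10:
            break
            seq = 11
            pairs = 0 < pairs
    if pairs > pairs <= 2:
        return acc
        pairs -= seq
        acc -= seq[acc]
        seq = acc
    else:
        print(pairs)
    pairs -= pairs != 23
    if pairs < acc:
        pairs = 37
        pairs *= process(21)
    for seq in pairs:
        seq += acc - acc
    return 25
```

15

Transformed code:
def wrap(seq, pairs, acc):
    pairs = 17
    pairs = seq % pairs + 3 % acc
    for t in pairs:
        acc = acc + 2
        if 23 <= 10:
            break
    if pairs > pairs <= 2:
        return acc
    else:
        print(pairs)
    pairs = pairs - (pairs != 23)
    if pairs < acc:
        pairs = 37
        pairs = pairs * process(21)
    for seq in pairs:
        seq = seq + (acc - acc)
    return 25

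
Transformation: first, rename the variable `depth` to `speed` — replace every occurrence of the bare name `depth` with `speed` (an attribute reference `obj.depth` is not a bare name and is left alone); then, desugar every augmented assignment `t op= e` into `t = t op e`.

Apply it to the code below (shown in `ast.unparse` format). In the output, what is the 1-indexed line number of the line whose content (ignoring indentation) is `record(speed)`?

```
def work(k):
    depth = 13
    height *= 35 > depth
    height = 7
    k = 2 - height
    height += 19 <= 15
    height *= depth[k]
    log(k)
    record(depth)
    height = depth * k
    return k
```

Transformed code:
def work(k):
    speed = 13
    height = height * (35 > speed)
    height = 7
    k = 2 - height
    height = height + (19 <= 15)
    height = height * speed[k]
    log(k)
    record(speed)
    height = speed * k
    return k

9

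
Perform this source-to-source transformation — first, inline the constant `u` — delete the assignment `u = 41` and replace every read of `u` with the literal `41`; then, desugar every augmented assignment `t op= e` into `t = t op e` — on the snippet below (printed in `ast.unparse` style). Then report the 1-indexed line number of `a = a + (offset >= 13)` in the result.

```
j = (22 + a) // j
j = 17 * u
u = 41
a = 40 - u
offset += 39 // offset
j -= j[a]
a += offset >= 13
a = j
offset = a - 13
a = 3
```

6

Transformed code:
j = (22 + a) // j
j = 17 * 41
a = 40 - 41
offset = offset + 39 // offset
j = j - j[a]
a = a + (offset >= 13)
a = j
offset = a - 13
a = 3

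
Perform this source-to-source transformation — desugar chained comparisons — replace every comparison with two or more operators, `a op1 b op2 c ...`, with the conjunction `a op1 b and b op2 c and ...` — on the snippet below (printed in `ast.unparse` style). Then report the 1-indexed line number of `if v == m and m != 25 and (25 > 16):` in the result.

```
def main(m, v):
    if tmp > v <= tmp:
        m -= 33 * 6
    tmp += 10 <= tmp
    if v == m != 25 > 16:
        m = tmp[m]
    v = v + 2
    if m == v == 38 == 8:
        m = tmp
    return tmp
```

5

Transformed code:
def main(m, v):
    if tmp > v and v <= tmp:
        m -= 33 * 6
    tmp += 10 <= tmp
    if v == m and m != 25 and (25 > 16):
        m = tmp[m]
    v = v + 2
    if m == v and v == 38 and (38 == 8):
        m = tmp
    return tmp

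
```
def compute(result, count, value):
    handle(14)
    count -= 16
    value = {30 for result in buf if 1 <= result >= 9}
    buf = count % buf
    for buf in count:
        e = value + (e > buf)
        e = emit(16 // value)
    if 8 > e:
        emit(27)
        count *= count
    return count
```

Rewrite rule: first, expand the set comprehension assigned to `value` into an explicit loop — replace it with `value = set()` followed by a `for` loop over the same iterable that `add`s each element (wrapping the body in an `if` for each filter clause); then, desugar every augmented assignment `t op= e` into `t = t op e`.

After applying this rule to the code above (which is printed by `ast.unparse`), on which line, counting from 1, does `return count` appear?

15

Transformed code:
def compute(result, count, value):
    handle(14)
    count = count - 16
    value = set()
    for result in buf:
        if 1 <= result >= 9:
            value.add(30)
    buf = count % buf
    for buf in count:
        e = value + (e > buf)
        e = emit(16 // value)
    if 8 > e:
        emit(27)
        count = count * count
    return count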